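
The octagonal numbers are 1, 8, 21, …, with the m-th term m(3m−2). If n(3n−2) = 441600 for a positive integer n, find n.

Set n(3n−2) = 441600, giving 3n² − 2n − 441600 = 0.
The discriminant is 4 + 12·441600 = 5299204, and √5299204 = 2302.
So n = (2 + 2302) / 6 = 2304/6 = 384.

384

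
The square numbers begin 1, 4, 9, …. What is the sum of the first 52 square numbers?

48230

Σ_{i=1}^{52} i² = 52·53·105/6 = 48230.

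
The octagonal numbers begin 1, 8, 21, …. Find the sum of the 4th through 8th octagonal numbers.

510

Σ i(3i−2) = 3Σi² − 2Σi over i = 4..8.
Σi = 36 − 6 = 30 and Σi² = 204 − 14 = 190.
3·190 − 2·30 = 510.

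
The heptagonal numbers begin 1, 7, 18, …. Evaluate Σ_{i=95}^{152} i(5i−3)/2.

Σ i(5i−3)/2 = (5Σi² − 3Σi) / 2 over i = 95..152.
Σi = 11628 − 4465 = 7163 and Σi² = 1182180 − 281295 = 900885.
(5·900885 − 3·7163) / 2 = 4482936/2 = 2241468.

2241468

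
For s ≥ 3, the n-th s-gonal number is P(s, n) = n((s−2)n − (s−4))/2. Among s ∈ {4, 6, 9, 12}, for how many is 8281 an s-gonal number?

s = 4: P(4, 91) = 8281. ✓
s = 6: P(6, 64) = 8128 and P(6, 65) = 8385; 8281 is not s-gonal.
s = 9: P(9, 49) = 8281. ✓
s = 12: P(12, 41) = 8241 and P(12, 42) = 8652; 8281 is not s-gonal.
Hits: s ∈ {4, 9} → 2.

2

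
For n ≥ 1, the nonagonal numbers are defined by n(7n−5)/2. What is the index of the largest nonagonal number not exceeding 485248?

372

Solve n(7n−5)/2 ≤ 485248 for integer n.
n = 372 gives 483414 ≤ 485248, while n = 373 gives 486019 > 485248; so the answer is index 372.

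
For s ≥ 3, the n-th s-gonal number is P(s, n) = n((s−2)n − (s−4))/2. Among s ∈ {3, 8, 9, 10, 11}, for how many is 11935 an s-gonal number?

s = 3: P(3, 154) = 11935. ✓
s = 8: P(8, 63) = 11781 and P(8, 64) = 12160; 11935 is not s-gonal.
s = 9: P(9, 58) = 11629 and P(9, 59) = 12036; 11935 is not s-gonal.
s = 10: P(10, 55) = 11935. ✓
s = 11: P(11, 51) = 11526 and P(11, 52) = 11986; 11935 is not s-gonal.
Hits: s ∈ {3, 10} → 2.

2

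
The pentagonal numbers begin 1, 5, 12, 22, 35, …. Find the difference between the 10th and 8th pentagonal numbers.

53

10·(3·10 − 1)/2 = 145 and 8·(3·8 − 1)/2 = 92.
Difference: 145 − 92 = 53.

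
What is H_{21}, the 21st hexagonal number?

861

The 21st hexagonal number is n(2n−1) with n = 21.
21·(2·21 − 1) = 21·41 = 861.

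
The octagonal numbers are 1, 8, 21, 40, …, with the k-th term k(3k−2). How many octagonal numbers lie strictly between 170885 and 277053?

65

The n-th octagonal number is n(3n−2).
Smallest index with value > 170885: n = 240 (giving 172320).
Largest index with value < 277053: n = 304 (giving 276640).
Indices 240 through 304: 65 terms.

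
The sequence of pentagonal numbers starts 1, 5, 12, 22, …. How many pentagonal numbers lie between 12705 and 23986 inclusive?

34

The n-th pentagonal number is n(3n−1)/2.
Smallest index with value ≥ 12705: n = 93 (giving 12927).
Largest index with value ≤ 23986: n = 126 (giving 23751).
Indices 93 through 126: 34 terms.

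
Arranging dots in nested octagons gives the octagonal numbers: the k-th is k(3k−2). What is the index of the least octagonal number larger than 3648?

Solve n(3n−2) > 3648 for integer n.
The largest n with value ≤ 3648 is 35 (since 3605 ≤ 3648 < 3816), so the first above is n = 36, value 3816.

36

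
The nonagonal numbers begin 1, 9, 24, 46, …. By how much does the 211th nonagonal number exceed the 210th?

1471

Consecutive nonagonal numbers differ by 7n − 6: here 7·211 − 6 = 1471.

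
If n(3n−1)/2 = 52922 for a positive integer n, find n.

Set n(3n−1)/2 = 52922, giving 3n² − n − 105844 = 0.
The discriminant is 1 + 24·52922 = 1270129, and √1270129 = 1127.
So n = (1 + 1127) / 6 = 1128/6 = 188.

188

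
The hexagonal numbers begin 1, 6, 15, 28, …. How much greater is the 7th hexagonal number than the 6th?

Consecutive hexagonal numbers differ by 4n − 3: here 4·7 − 3 = 25.

25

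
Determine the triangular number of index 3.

6

The 3rd triangular number is n(n+1)/2 with n = 3.
3·4/2 = 12/2 = 6.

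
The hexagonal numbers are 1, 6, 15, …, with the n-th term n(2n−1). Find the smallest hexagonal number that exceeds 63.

Solve n(2n−1) > 63 for integer n.
The largest n with value ≤ 63 is 5 (since 45 ≤ 63 < 66), so the first above is n = 6, value 66.

66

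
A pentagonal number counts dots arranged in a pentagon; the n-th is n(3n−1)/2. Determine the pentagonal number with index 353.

The 353rd pentagonal number is n(3n−1)/2 with n = 353.
353·(3·353 − 1)/2 = 353·1058/2 = 353·529 = 186737.

186737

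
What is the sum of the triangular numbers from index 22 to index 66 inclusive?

48345

Σ i(i+1)/2 = (Σi² + Σi) / 2 over i = 22..66.
Σi = 2211 − 231 = 1980 and Σi² = 98021 − 3311 = 94710.
(1·94710 + 1·1980) / 2 = 96690/2 = 48345.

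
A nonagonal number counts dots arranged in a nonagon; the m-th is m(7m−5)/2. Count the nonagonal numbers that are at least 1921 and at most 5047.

The n-th nonagonal number is n(7n−5)/2.
Smallest index with value ≥ 1921: n = 24 (giving 1956).
Largest index with value ≤ 5047: n = 38 (giving 4959).
Indices 24 through 38: 15 terms.

15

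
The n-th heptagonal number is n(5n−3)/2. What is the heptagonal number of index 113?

The 113th heptagonal number is n(5n−3)/2 with n = 113.
113·(5·113 − 3)/2 = 113·562/2 = 113·281 = 31753.

31753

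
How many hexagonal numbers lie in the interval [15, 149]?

The n-th hexagonal number is n(2n−1).
Smallest index with value ≥ 15: n = 3 (giving 15).
Largest index with value ≤ 149: n = 8 (giving 120).
Indices 3 through 8: 6 terms.

6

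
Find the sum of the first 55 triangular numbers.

29260

Σ i(i+1)/2 = (Σi² + Σi) / 2 over i = 1..55.
Σi = 1540 and Σi² = 56980.
(1·56980 + 1·1540) / 2 = 58520/2 = 29260.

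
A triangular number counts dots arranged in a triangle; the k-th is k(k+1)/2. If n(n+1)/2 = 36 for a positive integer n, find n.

Set n(n+1)/2 = 36, giving n² + n − 72 = 0.
The discriminant is 1 + 8·36 = 289, and √289 = 17.
So n = (-1 + 17) / 2 = 16/2 = 8.

8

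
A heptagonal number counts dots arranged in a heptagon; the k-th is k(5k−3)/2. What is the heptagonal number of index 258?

The 258th heptagonal number is n(5n−3)/2 with n = 258.
258·(5·258 − 3)/2 = 258·1287/2 = 166023.

166023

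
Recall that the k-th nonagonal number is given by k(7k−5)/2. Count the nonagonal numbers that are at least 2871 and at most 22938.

53

The n-th nonagonal number is n(7n−5)/2.
Smallest index with value ≥ 2871: n = 29 (giving 2871).
Largest index with value ≤ 22938: n = 81 (giving 22761).
Indices 29 through 81: 53 terms.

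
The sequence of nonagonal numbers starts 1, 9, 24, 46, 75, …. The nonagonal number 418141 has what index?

Set n(7n−5)/2 = 418141, giving 7n² − 5n − 836282 = 0.
The discriminant is 25 + 56·418141 = 23415921, and √23415921 = 4839.
So n = (5 + 4839) / 14 = 4844/14 = 346.

346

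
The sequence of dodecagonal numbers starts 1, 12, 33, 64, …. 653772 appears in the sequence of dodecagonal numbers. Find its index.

Set n(5n−4) = 653772, giving 5n² − 4n − 653772 = 0.
The discriminant is 16 + 20·653772 = 13075456, and √13075456 = 3616.
So n = (4 + 3616) / 10 = 3620/10 = 362.

362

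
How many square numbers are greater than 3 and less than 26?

The n-th square number is n².
Smallest index with value > 3: n = 2 (giving 4).
Largest index with value < 26: n = 5 (giving 25).
Indices 2 through 5: 4 terms.

4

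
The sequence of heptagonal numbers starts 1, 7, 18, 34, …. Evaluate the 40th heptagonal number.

The 40th heptagonal number is n(5n−3)/2 with n = 40.
40·(5·40 − 3)/2 = 40·197/2 = 3940.

3940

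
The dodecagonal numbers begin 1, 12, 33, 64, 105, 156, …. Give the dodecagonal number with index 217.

The 217th dodecagonal number is n(5n−4) with n = 217.
217·(5·217 − 4) = 217·1081 = 234577.

234577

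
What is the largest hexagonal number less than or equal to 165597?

164451

Solve n(2n−1) ≤ 165597 for integer n.
n = 287 gives 164451 ≤ 165597, while n = 288 gives 165600 > 165597; so the answer is 164451.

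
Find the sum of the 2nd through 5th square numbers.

Σ_{i=2}^{5} i² = 55 − 1 = 54.

54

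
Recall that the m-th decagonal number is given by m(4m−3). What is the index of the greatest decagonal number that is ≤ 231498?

240

Solve n(4n−3) ≤ 231498 for integer n.
n = 240 gives 229680 ≤ 231498, while n = 241 gives 231601 > 231498; so the answer is index 240.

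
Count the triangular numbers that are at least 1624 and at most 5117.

44

The n-th triangular number is n(n+1)/2.
Smallest index with value ≥ 1624: n = 57 (giving 1653).
Largest index with value ≤ 5117: n = 100 (giving 5050).
Indices 57 through 100: 44 terms.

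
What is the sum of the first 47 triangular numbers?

18424

Σ i(i+1)/2 = (Σi² + Σi) / 2 over i = 1..47.
Σi = 1128 and Σi² = 35720.
(1·35720 + 1·1128) / 2 = 36848/2 = 18424.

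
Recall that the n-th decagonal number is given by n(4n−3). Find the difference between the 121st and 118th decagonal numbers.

2859

121·(4·121 − 3) = 58201 and 118·(4·118 − 3) = 55342.
Difference: 58201 − 55342 = 2859.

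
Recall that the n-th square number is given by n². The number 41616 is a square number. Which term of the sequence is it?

We need n² = 41616, so n = √41616 = 204.
Check: 204² = 41616. ✓

204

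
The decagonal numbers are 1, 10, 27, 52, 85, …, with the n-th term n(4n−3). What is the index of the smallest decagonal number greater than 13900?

Solve n(4n−3) > 13900 for integer n.
The largest n with value ≤ 13900 is 59 (since 13747 ≤ 13900 < 14220), so the first above is n = 60, value 14220.

60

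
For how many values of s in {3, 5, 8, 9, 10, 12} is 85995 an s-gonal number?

1

s = 3: P(3, 414) = 85905 and P(3, 415) = 86320; 85995 is not s-gonal.
s = 5: P(5, 239) = 85562 and P(5, 240) = 86280; 85995 is not s-gonal.
s = 8: P(8, 169) = 85345 and P(8, 170) = 86360; 85995 is not s-gonal.
s = 9: P(9, 157) = 85879 and P(9, 158) = 86979; 85995 is not s-gonal.
s = 10: P(10, 147) = 85995. ✓
s = 12: P(12, 131) = 85281 and P(12, 132) = 86592; 85995 is not s-gonal.
Hits: s ∈ {10} → 1.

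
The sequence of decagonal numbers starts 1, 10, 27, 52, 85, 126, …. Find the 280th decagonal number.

312760

The 280th decagonal number is n(4n−3) with n = 280.
280·(4·280 − 3) = 280·1117 = 312760.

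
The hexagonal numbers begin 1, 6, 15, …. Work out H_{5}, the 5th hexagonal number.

The 5th hexagonal number is n(2n−1) with n = 5.
5·(2·5 − 1) = 5·9 = 45.

45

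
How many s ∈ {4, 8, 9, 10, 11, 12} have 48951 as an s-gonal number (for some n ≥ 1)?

1

s = 4: P(4, 221) = 48841 and P(4, 222) = 49284; 48951 is not s-gonal.
s = 8: P(8, 128) = 48896 and P(8, 129) = 49665; 48951 is not s-gonal.
s = 9: P(9, 118) = 48439 and P(9, 119) = 49266; 48951 is not s-gonal.
s = 10: P(10, 111) = 48951. ✓
s = 11: P(11, 104) = 48308 and P(11, 105) = 49245; 48951 is not s-gonal.
s = 12: P(12, 99) = 48609 and P(12, 100) = 49600; 48951 is not s-gonal.
Hits: s ∈ {10} → 1.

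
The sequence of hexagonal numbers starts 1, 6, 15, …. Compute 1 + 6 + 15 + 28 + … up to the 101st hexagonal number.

691951

Σ i(2i−1) = 2Σi² − Σi over i = 1..101.
Σi = 5151 and Σi² = 348551.
2·348551 − 1·5151 = 691951.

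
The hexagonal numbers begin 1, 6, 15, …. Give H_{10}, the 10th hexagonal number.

The 10th hexagonal number is n(2n−1) with n = 10.
10·(2·10 − 1) = 10·19 = 190.

190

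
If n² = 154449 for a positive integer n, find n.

We need n² = 154449, so n = √154449 = 393.
Check: 393² = 154449. ✓

393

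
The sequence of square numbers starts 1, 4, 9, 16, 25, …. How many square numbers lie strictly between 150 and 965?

The n-th square number is n².
Smallest index with value > 150: n = 13 (giving 169).
Largest index with value < 965: n = 31 (giving 961).
Indices 13 through 31: 19 terms.

19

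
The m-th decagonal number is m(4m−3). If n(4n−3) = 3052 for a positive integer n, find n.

28

Set n(4n−3) = 3052, giving 4n² − 3n − 3052 = 0.
The discriminant is 9 + 16·3052 = 48841, and √48841 = 221.
So n = (3 + 221) / 8 = 224/8 = 28.
Check: 28·(4·28 − 3) = 3052. ✓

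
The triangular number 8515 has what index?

Set n(n+1)/2 = 8515, giving n² + n − 17030 = 0.
The discriminant is 1 + 8·8515 = 68121, and √68121 = 261.
So n = (-1 + 261) / 2 = 260/2 = 130.
Check: 130·131/2 = 8515. ✓

130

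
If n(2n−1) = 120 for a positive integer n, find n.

8

Set n(2n−1) = 120, giving 2n² − n − 120 = 0.
So n = (1 + 31) / 4 = 32/4 = 8.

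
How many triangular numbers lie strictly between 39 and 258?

The n-th triangular number is n(n+1)/2.
Smallest index with value > 39: n = 9 (giving 45).
Largest index with value < 258: n = 22 (giving 253).
Indices 9 through 22: 14 terms.

14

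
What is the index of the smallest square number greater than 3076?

56

Solve n² > 3076 for integer n.
The largest n with value ≤ 3076 is 55 (since 3025 ≤ 3076 < 3136), so the first above is n = 56, value 3136.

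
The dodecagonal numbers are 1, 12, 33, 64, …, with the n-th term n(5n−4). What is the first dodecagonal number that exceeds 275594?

277536

Solve n(5n−4) > 275594 for integer n.
The largest n with value ≤ 275594 is 235 (since 275185 ≤ 275594 < 277536), so the first above is n = 236, value 277536.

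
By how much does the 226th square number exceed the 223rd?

226² = 51076 and 223² = 49729.
Difference: 51076 − 49729 = 1347.

1347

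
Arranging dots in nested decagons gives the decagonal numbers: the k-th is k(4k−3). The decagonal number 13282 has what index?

Set n(4n−3) = 13282, giving 4n² − 3n − 13282 = 0.
The discriminant is 9 + 16·13282 = 212521, and √212521 = 461.
So n = (3 + 461) / 8 = 464/8 = 58.

58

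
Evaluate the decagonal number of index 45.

The 45th decagonal number is n(4n−3) with n = 45.
45·(4·45 − 3) = 45·177 = 7965.

7965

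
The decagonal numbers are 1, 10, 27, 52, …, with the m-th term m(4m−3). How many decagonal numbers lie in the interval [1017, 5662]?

22

The n-th decagonal number is n(4n−3).
Smallest index with value ≥ 1017: n = 17 (giving 1105).
Largest index with value ≤ 5662: n = 38 (giving 5662).
Indices 17 through 38: 22 terms.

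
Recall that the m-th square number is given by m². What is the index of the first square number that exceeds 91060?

302

Solve n² > 91060 for integer n.
The largest n with value ≤ 91060 is 301 (since 90601 ≤ 91060 < 91204), so the first above is n = 302, value 91204.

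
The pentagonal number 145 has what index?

10

Set n(3n−1)/2 = 145, giving 3n² − n − 290 = 0.
The discriminant is 1 + 24·145 = 3481, and √3481 = 59.
So n = (1 + 59) / 6 = 60/6 = 10.
Check: 10·(3·10 − 1)/2 = 145. ✓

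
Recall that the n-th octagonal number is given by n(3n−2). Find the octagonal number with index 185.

The 185th octagonal number is n(3n−2) with n = 185.
185·(3·185 − 2) = 185·553 = 102305.

102305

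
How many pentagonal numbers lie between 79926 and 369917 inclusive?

The n-th pentagonal number is n(3n−1)/2.
Smallest index with value ≥ 79926: n = 231 (giving 79926).
Largest index with value ≤ 369917: n = 496 (giving 368776).
Indices 231 through 496: 266 terms.

266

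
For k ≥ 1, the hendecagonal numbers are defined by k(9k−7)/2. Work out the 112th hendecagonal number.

56056

The 112th hendecagonal number is n(9n−7)/2 with n = 112.
112·(9·112 − 7)/2 = 112·1001/2 = 56056.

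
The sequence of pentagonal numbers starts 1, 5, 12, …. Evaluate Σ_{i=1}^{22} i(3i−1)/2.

5566

Σ i(3i−1)/2 = (3Σi² − Σi) / 2 over i = 1..22.
Σi = 253 and Σi² = 3795.
(3·3795 − 1·253) / 2 = 11132/2 = 5566.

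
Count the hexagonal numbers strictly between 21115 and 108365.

130

The n-th hexagonal number is n(2n−1).
Smallest index with value > 21115: n = 104 (giving 21528).
Largest index with value < 108365: n = 233 (giving 108345).
Indices 104 through 233: 130 terms.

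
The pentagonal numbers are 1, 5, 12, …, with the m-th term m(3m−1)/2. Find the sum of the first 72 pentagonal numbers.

189216

Σ i(3i−1)/2 = (3Σi² − Σi) / 2 over i = 1..72.
Σi = 2628 and Σi² = 127020.
(3·127020 − 1·2628) / 2 = 378432/2 = 189216.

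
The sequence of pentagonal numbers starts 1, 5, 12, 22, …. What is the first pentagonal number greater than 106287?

Solve n(3n−1)/2 > 106287 for integer n.
The largest n with value ≤ 106287 is 266 (since 106001 ≤ 106287 < 106800), so the first above is n = 267, value 106800.

106800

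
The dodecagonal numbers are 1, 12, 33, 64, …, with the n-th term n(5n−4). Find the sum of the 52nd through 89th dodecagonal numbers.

956479

Σ i(5i−4) = 5Σi² − 4Σi over i = 52..89.
Σi = 4005 − 1326 = 2679 and Σi² = 238965 − 45526 = 193439.
5·193439 − 4·2679 = 956479.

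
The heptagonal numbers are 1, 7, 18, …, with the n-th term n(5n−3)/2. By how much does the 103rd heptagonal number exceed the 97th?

103·(5·103 − 3)/2 = 26368 and 97·(5·97 − 3)/2 = 23377.
Difference: 26368 − 23377 = 2991.

2991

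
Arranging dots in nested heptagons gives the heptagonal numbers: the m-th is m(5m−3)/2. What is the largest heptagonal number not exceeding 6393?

6175

Solve n(5n−3)/2 ≤ 6393 for integer n.
n = 50 gives 6175 ≤ 6393, while n = 51 gives 6426 > 6393; so the answer is 6175.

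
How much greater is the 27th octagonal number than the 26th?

Consecutive octagonal numbers differ by 6n − 5: here 6·27 − 5 = 157.

157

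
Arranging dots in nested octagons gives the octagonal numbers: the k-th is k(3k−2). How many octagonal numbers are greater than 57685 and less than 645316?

325

The n-th octagonal number is n(3n−2).
Smallest index with value > 57685: n = 140 (giving 58520).
Largest index with value < 645316: n = 464 (giving 644960).
Indices 140 through 464: 325 terms.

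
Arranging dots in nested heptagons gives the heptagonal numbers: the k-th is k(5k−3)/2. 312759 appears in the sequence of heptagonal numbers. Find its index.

354

Set n(5n−3)/2 = 312759, giving 5n² − 3n − 625518 = 0.
The discriminant is 9 + 40·312759 = 12510369, and √12510369 = 3537.
So n = (3 + 3537) / 10 = 3540/10 = 354.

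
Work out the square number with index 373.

373² = 139129.

139129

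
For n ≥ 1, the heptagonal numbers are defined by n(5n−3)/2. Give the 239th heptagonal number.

142444

The 239th heptagonal number is n(5n−3)/2 with n = 239.
239·(5·239 − 3)/2 = 239·1192/2 = 239·596 = 142444.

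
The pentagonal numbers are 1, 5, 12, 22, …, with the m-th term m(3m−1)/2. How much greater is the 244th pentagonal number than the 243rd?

Consecutive pentagonal numbers differ by 3n − 2: here 3·244 − 2 = 730.

730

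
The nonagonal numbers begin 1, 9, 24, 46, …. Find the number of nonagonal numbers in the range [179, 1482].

13

The n-th nonagonal number is n(7n−5)/2.
Smallest index with value ≥ 179: n = 8 (giving 204).
Largest index with value ≤ 1482: n = 20 (giving 1350).
Indices 8 through 20: 13 terms.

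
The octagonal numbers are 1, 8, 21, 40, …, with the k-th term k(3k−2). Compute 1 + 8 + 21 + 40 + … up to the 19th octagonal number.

Σ i(3i−2) = 3Σi² − 2Σi over i = 1..19.
Σi = 190 and Σi² = 2470.
3·2470 − 2·190 = 7030.

7030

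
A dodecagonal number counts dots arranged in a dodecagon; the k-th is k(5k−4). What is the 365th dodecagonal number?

The 365th dodecagonal number is n(5n−4) with n = 365.
365·(5·365 − 4) = 365·1821 = 664665.

664665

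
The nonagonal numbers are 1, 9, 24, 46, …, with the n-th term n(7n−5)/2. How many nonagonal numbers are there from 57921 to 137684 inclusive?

70

The n-th nonagonal number is n(7n−5)/2.
Smallest index with value ≥ 57921: n = 129 (giving 57921).
Largest index with value ≤ 137684: n = 198 (giving 136719).
Indices 129 through 198: 70 terms.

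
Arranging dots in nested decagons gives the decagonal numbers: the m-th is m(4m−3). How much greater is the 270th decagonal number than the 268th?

4298

270·(4·270 − 3) = 290790 and 268·(4·268 − 3) = 286492.
Difference: 290790 − 286492 = 4298.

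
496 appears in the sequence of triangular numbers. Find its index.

31

Set n(n+1)/2 = 496, giving n² + n − 992 = 0.
The discriminant is 1 + 8·496 = 3969, and √3969 = 63.
So n = (-1 + 63) / 2 = 62/2 = 31.
Check: 31·32/2 = 496. ✓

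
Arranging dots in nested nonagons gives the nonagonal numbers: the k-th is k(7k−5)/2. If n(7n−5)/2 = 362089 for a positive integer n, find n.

Set n(7n−5)/2 = 362089, giving 7n² − 5n − 724178 = 0.
So n = (5 + 4503) / 14 = 4508/14 = 322.
Check: 322·(7·322 − 5)/2 = 362089. ✓

322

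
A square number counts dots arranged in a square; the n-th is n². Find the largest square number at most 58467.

Solve n² ≤ 58467 for integer n.
n = 241 gives 58081 ≤ 58467, while n = 242 gives 58564 > 58467; so the answer is 58081.

58081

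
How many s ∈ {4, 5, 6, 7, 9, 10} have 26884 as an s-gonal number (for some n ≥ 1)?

s = 4: P(4, 163) = 26569 and P(4, 164) = 26896; 26884 is not s-gonal.
s = 5: P(5, 134) = 26867 and P(5, 135) = 27270; 26884 is not s-gonal.
s = 6: P(6, 116) = 26796 and P(6, 117) = 27261; 26884 is not s-gonal.
s = 7: P(7, 104) = 26884. ✓
s = 9: P(9, 88) = 26884. ✓
s = 10: P(10, 82) = 26650 and P(10, 83) = 27307; 26884 is not s-gonal.
Hits: s ∈ {7, 9} → 2.

2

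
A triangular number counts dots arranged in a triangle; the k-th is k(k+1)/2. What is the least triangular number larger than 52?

55

Solve n(n+1)/2 > 52 for integer n.
The largest n with value ≤ 52 is 9 (since 45 ≤ 52 < 55), so the first above is n = 10, value 55.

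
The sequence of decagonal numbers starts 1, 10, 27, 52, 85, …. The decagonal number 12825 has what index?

Set n(4n−3) = 12825, giving 4n² − 3n − 12825 = 0.
The discriminant is 9 + 16·12825 = 205209, and √205209 = 453.
So n = (3 + 453) / 8 = 456/8 = 57.

57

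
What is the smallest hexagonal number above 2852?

Solve n(2n−1) > 2852 for integer n.
The largest n with value ≤ 2852 is 38 (since 2850 ≤ 2852 < 3003), so the first above is n = 39, value 3003.

3003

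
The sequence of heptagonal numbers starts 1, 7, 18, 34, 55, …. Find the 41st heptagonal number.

The 41st heptagonal number is n(5n−3)/2 with n = 41.
41·(5·41 − 3)/2 = 41·202/2 = 41·101 = 4141.

4141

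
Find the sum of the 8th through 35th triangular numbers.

7686

Σ i(i+1)/2 = (Σi² + Σi) / 2 over i = 8..35.
Σi = 630 − 28 = 602 and Σi² = 14910 − 140 = 14770.
(1·14770 + 1·602) / 2 = 15372/2 = 7686.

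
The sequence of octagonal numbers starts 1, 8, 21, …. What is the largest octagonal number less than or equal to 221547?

221408

Solve n(3n−2) ≤ 221547 for integer n.
n = 272 gives 221408 ≤ 221547, while n = 273 gives 223041 > 221547; so the answer is 221408.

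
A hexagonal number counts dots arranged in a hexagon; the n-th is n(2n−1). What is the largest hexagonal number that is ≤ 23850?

23653

Solve n(2n−1) ≤ 23850 for integer n.
n = 109 gives 23653 ≤ 23850, while n = 110 gives 24090 > 23850; so the answer is 23653.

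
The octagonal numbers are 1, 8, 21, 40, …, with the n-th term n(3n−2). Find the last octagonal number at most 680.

Solve n(3n−2) ≤ 680 for integer n.
n = 15 gives 645 ≤ 680, while n = 16 gives 736 > 680; so the answer is 645.

645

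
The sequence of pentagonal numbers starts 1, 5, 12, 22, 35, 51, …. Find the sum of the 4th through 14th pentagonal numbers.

Σ i(3i−1)/2 = (3Σi² − Σi) / 2 over i = 4..14.
Σi = 105 − 6 = 99 and Σi² = 1015 − 14 = 1001.
(3·1001 − 1·99) / 2 = 2904/2 = 1452.

1452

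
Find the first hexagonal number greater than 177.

Solve n(2n−1) > 177 for integer n.
The largest n with value ≤ 177 is 9 (since 153 ≤ 177 < 190), so the first above is n = 10, value 190.

190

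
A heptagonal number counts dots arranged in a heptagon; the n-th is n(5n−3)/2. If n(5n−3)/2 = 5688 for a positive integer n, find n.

Set n(5n−3)/2 = 5688, giving 5n² − 3n − 11376 = 0.
The discriminant is 9 + 40·5688 = 227529, and √227529 = 477.
So n = (3 + 477) / 10 = 480/10 = 48.
Check: 48·(5·48 − 3)/2 = 5688. ✓

48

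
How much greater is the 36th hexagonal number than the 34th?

278

36·(2·36 − 1) = 2556 and 34·(2·34 − 1) = 2278.
Difference: 2556 − 2278 = 278.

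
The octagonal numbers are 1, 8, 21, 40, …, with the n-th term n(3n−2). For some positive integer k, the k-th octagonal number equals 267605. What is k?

Set n(3n−2) = 267605, giving 3n² − 2n − 267605 = 0.
So n = (2 + 1792) / 6 = 1794/6 = 299.

299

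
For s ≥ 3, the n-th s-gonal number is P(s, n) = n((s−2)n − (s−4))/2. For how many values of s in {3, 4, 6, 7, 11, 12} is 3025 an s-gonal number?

2

s = 3: P(3, 77) = 3003 and P(3, 78) = 3081; 3025 is not s-gonal.
s = 4: P(4, 55) = 3025. ✓
s = 6: P(6, 39) = 3003 and P(6, 40) = 3160; 3025 is not s-gonal.
s = 7: P(7, 35) = 3010 and P(7, 36) = 3186; 3025 is not s-gonal.
s = 11: P(11, 26) = 2951 and P(11, 27) = 3186; 3025 is not s-gonal.
s = 12: P(12, 25) = 3025. ✓
Hits: s ∈ {4, 12} → 2.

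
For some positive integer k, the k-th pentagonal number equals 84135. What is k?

Set n(3n−1)/2 = 84135, giving 3n² − n − 168270 = 0.
The discriminant is 1 + 24·84135 = 2019241, and √2019241 = 1421.
So n = (1 + 1421) / 6 = 1422/6 = 237.
Check: 237·(3·237 − 1)/2 = 84135. ✓

237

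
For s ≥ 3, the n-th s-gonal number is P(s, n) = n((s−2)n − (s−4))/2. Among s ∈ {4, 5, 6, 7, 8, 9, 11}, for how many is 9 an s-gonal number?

2

s = 4: P(4, 3) = 9. ✓
s = 5: P(5, 2) = 5 and P(5, 3) = 12; 9 is not s-gonal.
s = 6: P(6, 2) = 6 and P(6, 3) = 15; 9 is not s-gonal.
s = 7: P(7, 2) = 7 and P(7, 3) = 18; 9 is not s-gonal.
s = 8: P(8, 2) = 8 and P(8, 3) = 21; 9 is not s-gonal.
s = 9: P(9, 2) = 9. ✓
s = 11: P(11, 1) = 1 and P(11, 2) = 11; 9 is not s-gonal.
Hits: s ∈ {4, 9} → 2.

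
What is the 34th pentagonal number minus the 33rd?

Consecutive pentagonal numbers differ by 3n − 2: here 3·34 − 2 = 100.

100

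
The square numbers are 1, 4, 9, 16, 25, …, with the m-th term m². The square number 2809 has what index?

53

We need n² = 2809, so n = √2809 = 53.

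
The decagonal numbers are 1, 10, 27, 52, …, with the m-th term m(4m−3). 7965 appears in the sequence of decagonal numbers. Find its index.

Set n(4n−3) = 7965, giving 4n² − 3n − 7965 = 0.
The discriminant is 9 + 16·7965 = 127449, and √127449 = 357.
So n = (3 + 357) / 8 = 360/8 = 45.

45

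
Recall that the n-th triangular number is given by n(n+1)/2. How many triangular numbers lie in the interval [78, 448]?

The n-th triangular number is n(n+1)/2.
Smallest index with value ≥ 78: n = 12 (giving 78).
Largest index with value ≤ 448: n = 29 (giving 435).
Indices 12 through 29: 18 terms.

18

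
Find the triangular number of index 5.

15

The 5th triangular number is n(n+1)/2 with n = 5.
5·6/2 = 30/2 = 15.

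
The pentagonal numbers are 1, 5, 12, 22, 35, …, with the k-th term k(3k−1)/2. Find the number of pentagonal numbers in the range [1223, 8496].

47

The n-th pentagonal number is n(3n−1)/2.
Smallest index with value ≥ 1223: n = 29 (giving 1247).
Largest index with value ≤ 8496: n = 75 (giving 8400).
Indices 29 through 75: 47 terms.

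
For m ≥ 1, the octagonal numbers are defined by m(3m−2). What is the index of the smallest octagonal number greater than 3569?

35

Solve n(3n−2) > 3569 for integer n.
The largest n with value ≤ 3569 is 34 (since 3400 ≤ 3569 < 3605), so the first above is n = 35, value 3605.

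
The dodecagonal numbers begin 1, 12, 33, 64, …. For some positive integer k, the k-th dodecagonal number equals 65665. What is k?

Set n(5n−4) = 65665, giving 5n² − 4n − 65665 = 0.
The discriminant is 16 + 20·65665 = 1313316, and √1313316 = 1146.
So n = (4 + 1146) / 10 = 1150/10 = 115.
Check: 115·(5·115 − 4) = 65665. ✓

115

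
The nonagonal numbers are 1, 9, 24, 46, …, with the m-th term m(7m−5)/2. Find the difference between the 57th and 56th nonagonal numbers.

393

Consecutive nonagonal numbers differ by 7n − 6: here 7·57 − 6 = 393.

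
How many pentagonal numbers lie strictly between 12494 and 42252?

The n-th pentagonal number is n(3n−1)/2.
Smallest index with value > 12494: n = 92 (giving 12650).
Largest index with value < 42252: n = 167 (giving 41750).
Indices 92 through 167: 76 terms.

76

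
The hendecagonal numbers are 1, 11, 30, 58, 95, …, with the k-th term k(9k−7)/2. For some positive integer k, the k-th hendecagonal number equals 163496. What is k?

Set n(9n−7)/2 = 163496, giving 9n² − 7n − 326992 = 0.
The discriminant is 49 + 72·163496 = 11771761, and √11771761 = 3431.
So n = (7 + 3431) / 18 = 3438/18 = 191.
Check: 191·(9·191 − 7)/2 = 163496. ✓

191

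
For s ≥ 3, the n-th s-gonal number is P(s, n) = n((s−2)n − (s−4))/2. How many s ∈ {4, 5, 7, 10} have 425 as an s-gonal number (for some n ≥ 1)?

s = 4: P(4, 20) = 400 and P(4, 21) = 441; 425 is not s-gonal.
s = 5: P(5, 17) = 425. ✓
s = 7: P(7, 13) = 403 and P(7, 14) = 469; 425 is not s-gonal.
s = 10: P(10, 10) = 370 and P(10, 11) = 451; 425 is not s-gonal.
Hits: s ∈ {5} → 1.

1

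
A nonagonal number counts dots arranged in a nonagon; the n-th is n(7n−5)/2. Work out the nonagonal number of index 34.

3961

The 34th nonagonal number is n(7n−5)/2 with n = 34.
34·(7·34 − 5)/2 = 34·233/2 = 3961.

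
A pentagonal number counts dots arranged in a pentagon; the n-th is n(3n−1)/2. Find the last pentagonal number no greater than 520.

477

Solve n(3n−1)/2 ≤ 520 for integer n.
n = 18 gives 477 ≤ 520, while n = 19 gives 532 > 520; so the answer is 477.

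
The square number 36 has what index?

We need n² = 36, so n = √36 = 6.

6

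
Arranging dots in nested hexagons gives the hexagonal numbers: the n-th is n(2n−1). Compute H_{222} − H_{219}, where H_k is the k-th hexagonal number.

222·(2·222 − 1) = 98346 and 219·(2·219 − 1) = 95703.
Difference: 98346 − 95703 = 2643.

2643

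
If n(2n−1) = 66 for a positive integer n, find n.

6

Set n(2n−1) = 66, giving 2n² − n − 66 = 0.
The discriminant is 1 + 8·66 = 529, and √529 = 23.
So n = (1 + 23) / 4 = 24/4 = 6.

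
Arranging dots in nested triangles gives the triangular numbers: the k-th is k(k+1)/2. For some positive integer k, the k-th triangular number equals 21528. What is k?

207

Set n(n+1)/2 = 21528, giving n² + n − 43056 = 0.
So n = (-1 + 415) / 2 = 414/2 = 207.
Check: 207·208/2 = 21528. ✓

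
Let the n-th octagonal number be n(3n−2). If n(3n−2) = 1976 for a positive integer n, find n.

Set n(3n−2) = 1976, giving 3n² − 2n − 1976 = 0.
So n = (2 + 154) / 6 = 156/6 = 26.
Check: 26·(3·26 − 2) = 1976. ✓

26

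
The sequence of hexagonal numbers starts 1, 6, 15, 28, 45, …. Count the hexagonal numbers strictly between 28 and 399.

10

The n-th hexagonal number is n(2n−1).
Smallest index with value > 28: n = 5 (giving 45).
Largest index with value < 399: n = 14 (giving 378).
Indices 5 through 14: 10 terms.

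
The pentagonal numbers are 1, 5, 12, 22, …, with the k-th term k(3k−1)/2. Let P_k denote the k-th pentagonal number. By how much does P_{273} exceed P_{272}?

Consecutive pentagonal numbers differ by 3n − 2: here 3·273 − 2 = 817.

817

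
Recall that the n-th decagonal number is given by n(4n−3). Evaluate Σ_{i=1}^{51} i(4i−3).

178126

Σ i(4i−3) = 4Σi² − 3Σi over i = 1..51.
Σi = 1326 and Σi² = 45526.
4·45526 − 3·1326 = 178126.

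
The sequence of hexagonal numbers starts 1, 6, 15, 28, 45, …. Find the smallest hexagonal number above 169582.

170236

Solve n(2n−1) > 169582 for integer n.
The largest n with value ≤ 169582 is 291 (since 169071 ≤ 169582 < 170236), so the first above is n = 292, value 170236.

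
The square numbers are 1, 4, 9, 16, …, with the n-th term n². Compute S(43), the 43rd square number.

The 43rd square number is n² with n = 43.
43² = 1849.

1849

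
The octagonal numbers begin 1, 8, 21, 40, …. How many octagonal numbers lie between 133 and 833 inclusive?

The n-th octagonal number is n(3n−2).
Smallest index with value ≥ 133: n = 7 (giving 133).
Largest index with value ≤ 833: n = 17 (giving 833).
Indices 7 through 17: 11 terms.

11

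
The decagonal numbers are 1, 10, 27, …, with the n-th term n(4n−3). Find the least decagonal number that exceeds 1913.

2047

Solve n(4n−3) > 1913 for integer n.
The largest n with value ≤ 1913 is 22 (since 1870 ≤ 1913 < 2047), so the first above is n = 23, value 2047.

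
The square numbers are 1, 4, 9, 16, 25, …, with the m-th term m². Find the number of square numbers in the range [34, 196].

The n-th square number is n².
Smallest index with value ≥ 34: n = 6 (giving 36).
Largest index with value ≤ 196: n = 14 (giving 196).
Indices 6 through 14: 9 terms.

9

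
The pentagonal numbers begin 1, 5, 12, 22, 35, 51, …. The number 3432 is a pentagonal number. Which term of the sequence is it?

Set n(3n−1)/2 = 3432, giving 3n² − n − 6864 = 0.
The discriminant is 1 + 24·3432 = 82369, and √82369 = 287.
So n = (1 + 287) / 6 = 288/6 = 48.
Check: 48·(3·48 − 1)/2 = 3432. ✓

48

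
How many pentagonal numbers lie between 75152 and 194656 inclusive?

The n-th pentagonal number is n(3n−1)/2.
Smallest index with value ≥ 75152: n = 224 (giving 75152).
Largest index with value ≤ 194656: n = 360 (giving 194220).
Indices 224 through 360: 137 terms.

137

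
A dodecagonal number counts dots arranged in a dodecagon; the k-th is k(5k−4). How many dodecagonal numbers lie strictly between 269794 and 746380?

The n-th dodecagonal number is n(5n−4).
Smallest index with value > 269794: n = 233 (giving 270513).
Largest index with value < 746380: n = 386 (giving 743436).
Indices 233 through 386: 154 terms.

154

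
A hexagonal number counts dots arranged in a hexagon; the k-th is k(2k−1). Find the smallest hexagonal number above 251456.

251695

Solve n(2n−1) > 251456 for integer n.
The largest n with value ≤ 251456 is 354 (since 250278 ≤ 251456 < 251695), so the first above is n = 355, value 251695.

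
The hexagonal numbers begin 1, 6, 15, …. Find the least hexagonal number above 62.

Solve n(2n−1) > 62 for integer n.
The largest n with value ≤ 62 is 5 (since 45 ≤ 62 < 66), so the first above is n = 6, value 66.

66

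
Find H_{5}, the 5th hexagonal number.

45

The 5th hexagonal number is n(2n−1) with n = 5.
5·(2·5 − 1) = 5·9 = 45.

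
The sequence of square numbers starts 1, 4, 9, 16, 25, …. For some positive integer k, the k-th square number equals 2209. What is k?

We need n² = 2209, so n = √2209 = 47.

47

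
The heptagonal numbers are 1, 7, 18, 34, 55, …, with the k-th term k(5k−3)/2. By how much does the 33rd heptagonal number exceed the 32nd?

161

Consecutive heptagonal numbers differ by 5n − 4: here 5·33 − 4 = 161.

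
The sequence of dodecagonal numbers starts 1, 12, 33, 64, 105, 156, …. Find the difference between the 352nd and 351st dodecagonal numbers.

Consecutive dodecagonal numbers differ by 10n − 9: here 10·352 − 9 = 3511.

3511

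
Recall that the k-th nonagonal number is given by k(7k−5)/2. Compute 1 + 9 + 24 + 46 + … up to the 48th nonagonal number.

130144

Σ i(7i−5)/2 = (7Σi² − 5Σi) / 2 over i = 1..48.
Σi = 1176 and Σi² = 38024.
(7·38024 − 5·1176) / 2 = 260288/2 = 130144.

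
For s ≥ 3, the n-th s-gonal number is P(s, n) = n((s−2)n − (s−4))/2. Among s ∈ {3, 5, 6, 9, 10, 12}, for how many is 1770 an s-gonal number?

s = 3: P(3, 59) = 1770. ✓
s = 5: P(5, 34) = 1717 and P(5, 35) = 1820; 1770 is not s-gonal.
s = 6: P(6, 30) = 1770. ✓
s = 9: P(9, 22) = 1639 and P(9, 23) = 1794; 1770 is not s-gonal.
s = 10: P(10, 21) = 1701 and P(10, 22) = 1870; 1770 is not s-gonal.
s = 12: P(12, 19) = 1729 and P(12, 20) = 1920; 1770 is not s-gonal.
Hits: s ∈ {3, 6} → 2.

2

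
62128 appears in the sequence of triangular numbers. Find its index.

Set n(n+1)/2 = 62128, giving n² + n − 124256 = 0.
So n = (-1 + 705) / 2 = 704/2 = 352.
Check: 352·353/2 = 62128. ✓

352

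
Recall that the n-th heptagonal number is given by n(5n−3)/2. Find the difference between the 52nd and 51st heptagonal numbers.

256

Consecutive heptagonal numbers differ by 5n − 4: here 5·52 − 4 = 256.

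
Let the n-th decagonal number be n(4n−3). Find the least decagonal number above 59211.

Solve n(4n−3) > 59211 for integer n.
The largest n with value ≤ 59211 is 122 (since 59170 ≤ 59211 < 60147), so the first above is n = 123, value 60147.

60147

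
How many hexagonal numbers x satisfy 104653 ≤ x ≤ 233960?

The n-th hexagonal number is n(2n−1).
Smallest index with value ≥ 104653: n = 229 (giving 104653).
Largest index with value ≤ 233960: n = 342 (giving 233586).
Indices 229 through 342: 114 terms.

114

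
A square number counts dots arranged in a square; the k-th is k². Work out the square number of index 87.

The 87th square number is n² with n = 87.
87² = 7569.

7569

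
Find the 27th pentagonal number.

The 27th pentagonal number is n(3n−1)/2 with n = 27.
27·(3·27 − 1)/2 = 27·80/2 = 27·40 = 1080.

1080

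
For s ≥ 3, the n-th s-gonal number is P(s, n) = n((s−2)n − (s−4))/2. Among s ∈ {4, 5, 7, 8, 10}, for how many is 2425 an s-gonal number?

s = 4: P(4, 49) = 2401 and P(4, 50) = 2500; 2425 is not s-gonal.
s = 5: P(5, 40) = 2380 and P(5, 41) = 2501; 2425 is not s-gonal.
s = 7: P(7, 31) = 2356 and P(7, 32) = 2512; 2425 is not s-gonal.
s = 8: P(8, 28) = 2296 and P(8, 29) = 2465; 2425 is not s-gonal.
s = 10: P(10, 25) = 2425. ✓
Hits: s ∈ {10} → 1.

1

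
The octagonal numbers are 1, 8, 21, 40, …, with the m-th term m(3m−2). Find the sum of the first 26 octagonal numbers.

Σ i(3i−2) = 3Σi² − 2Σi over i = 1..26.
Σi = 351 and Σi² = 6201.
3·6201 − 2·351 = 17901.

17901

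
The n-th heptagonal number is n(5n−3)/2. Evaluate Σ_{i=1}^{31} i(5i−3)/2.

Σ i(5i−3)/2 = (5Σi² − 3Σi) / 2 over i = 1..31.
Σi = 496 and Σi² = 10416.
(5·10416 − 3·496) / 2 = 50592/2 = 25296.

25296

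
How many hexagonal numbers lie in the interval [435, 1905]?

The n-th hexagonal number is n(2n−1).
Smallest index with value ≥ 435: n = 15 (giving 435).
Largest index with value ≤ 1905: n = 31 (giving 1891).
Indices 15 through 31: 17 terms.

17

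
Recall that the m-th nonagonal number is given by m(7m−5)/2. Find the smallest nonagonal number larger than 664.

750

Solve n(7n−5)/2 > 664 for integer n.
The largest n with value ≤ 664 is 14 (since 651 ≤ 664 < 750), so the first above is n = 15, value 750.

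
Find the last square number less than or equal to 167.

Solve n² ≤ 167 for integer n.
n = 12 gives 144 ≤ 167, while n = 13 gives 169 > 167; so the answer is 144.

144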